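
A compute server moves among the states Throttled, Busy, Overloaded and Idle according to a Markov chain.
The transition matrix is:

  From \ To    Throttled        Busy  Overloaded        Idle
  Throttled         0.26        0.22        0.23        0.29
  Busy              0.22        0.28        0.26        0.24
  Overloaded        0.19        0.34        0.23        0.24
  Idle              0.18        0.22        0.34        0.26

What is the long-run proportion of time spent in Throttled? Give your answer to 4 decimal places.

0.2102

Let the stationary distribution be π with π = πP and π_1 + π_2 + π_3 + π_4 = 1.
π_1 = 0.26·π_1 + 0.22·π_2 + 0.19·π_3 + 0.18·π_4
π_2 = 0.22·π_1 + 0.28·π_2 + 0.34·π_3 + 0.22·π_4
π_3 = 0.23·π_1 + 0.26·π_2 + 0.23·π_3 + 0.34·π_4
Solving with the normalization constraint gives π = (0.2102, 0.2680, 0.2662, 0.2556).
So the stationary probability of Throttled is 0.2102.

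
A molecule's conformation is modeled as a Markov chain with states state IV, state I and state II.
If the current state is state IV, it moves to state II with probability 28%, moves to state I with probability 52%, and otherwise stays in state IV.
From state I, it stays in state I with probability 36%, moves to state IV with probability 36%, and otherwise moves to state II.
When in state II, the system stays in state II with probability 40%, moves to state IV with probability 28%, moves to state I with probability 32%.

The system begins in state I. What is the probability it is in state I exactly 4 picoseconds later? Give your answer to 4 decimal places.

Propagate the distribution vector 4 picoseconds from state I.
After 0 picoseconds: (0.0000, 1.0000, 0.0000)
After 1 picosecond: (0.3600, 0.3600, 0.2800)
After 2 picoseconds: (0.2800, 0.4064, 0.3136)
After 3 picoseconds: (0.2901, 0.3923, 0.3176)
After 4 picoseconds: (0.2882, 0.3937, 0.3181)
P(in state I after 4 picoseconds) = 0.3937

0.3937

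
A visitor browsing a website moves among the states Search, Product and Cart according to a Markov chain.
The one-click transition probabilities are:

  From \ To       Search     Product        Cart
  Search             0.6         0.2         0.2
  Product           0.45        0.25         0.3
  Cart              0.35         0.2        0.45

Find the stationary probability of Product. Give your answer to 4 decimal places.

Let the stationary distribution be π with π = πP and π_1 + π_2 + π_3 = 1.
π_1 = 0.6·π_1 + 0.45·π_2 + 0.35·π_3
π_2 = 0.2·π_1 + 0.25·π_2 + 0.2·π_3
Solving with the normalization constraint gives π = (0.4947, 0.2105, 0.2947).
So the stationary probability of Product is 0.2105.

0.2105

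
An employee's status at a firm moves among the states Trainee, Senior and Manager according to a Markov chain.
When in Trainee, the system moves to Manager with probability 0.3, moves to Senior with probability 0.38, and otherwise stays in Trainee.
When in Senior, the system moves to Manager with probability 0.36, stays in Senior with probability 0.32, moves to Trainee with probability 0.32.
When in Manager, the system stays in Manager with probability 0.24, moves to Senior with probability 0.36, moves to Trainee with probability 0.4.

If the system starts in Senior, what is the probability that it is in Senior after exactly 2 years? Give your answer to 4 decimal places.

Sum over the intermediate state after 1 year:
P = P(Senior→Trainee)·P(Trainee→Senior) + P(Senior→Senior)·P(Senior→Senior) + P(Senior→Manager)·P(Manager→Senior)
  = 0.32×0.38 + 0.32×0.32 + 0.36×0.36
  = 0.1216 + 0.1024 + 0.1296 = 0.3536

0.3536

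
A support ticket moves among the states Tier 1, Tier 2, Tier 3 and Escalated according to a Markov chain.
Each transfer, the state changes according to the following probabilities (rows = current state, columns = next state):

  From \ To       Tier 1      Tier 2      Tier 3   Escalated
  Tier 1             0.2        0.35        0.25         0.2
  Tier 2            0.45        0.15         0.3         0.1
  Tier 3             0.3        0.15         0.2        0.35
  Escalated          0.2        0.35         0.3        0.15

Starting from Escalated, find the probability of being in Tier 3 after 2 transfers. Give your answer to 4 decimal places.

Propagate the distribution vector 2 transfers from Escalated.
After 0 transfers: (0.0000, 0.0000, 0.0000, 1.0000)
After 1 transfer: (0.2000, 0.3500, 0.3000, 0.1500)
After 2 transfers: (0.3175, 0.2200, 0.2600, 0.2025)
P(in Tier 3 after 2 transfers) = 0.2600

0.2600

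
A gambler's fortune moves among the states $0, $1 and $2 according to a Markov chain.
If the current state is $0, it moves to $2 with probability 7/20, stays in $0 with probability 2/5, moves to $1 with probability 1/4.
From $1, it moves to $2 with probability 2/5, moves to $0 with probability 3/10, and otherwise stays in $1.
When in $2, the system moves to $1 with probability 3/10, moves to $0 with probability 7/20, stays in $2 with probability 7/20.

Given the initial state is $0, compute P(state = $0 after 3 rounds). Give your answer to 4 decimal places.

0.3539

Propagate the distribution vector 3 rounds from $0.
After 0 rounds: (1.0000, 0.0000, 0.0000)
After 1 round: (0.4000, 0.2500, 0.3500)
After 2 rounds: (0.3575, 0.2800, 0.3625)
After 3 rounds: (0.3539, 0.2821, 0.3640)
P(in $0 after 3 rounds) = 0.3539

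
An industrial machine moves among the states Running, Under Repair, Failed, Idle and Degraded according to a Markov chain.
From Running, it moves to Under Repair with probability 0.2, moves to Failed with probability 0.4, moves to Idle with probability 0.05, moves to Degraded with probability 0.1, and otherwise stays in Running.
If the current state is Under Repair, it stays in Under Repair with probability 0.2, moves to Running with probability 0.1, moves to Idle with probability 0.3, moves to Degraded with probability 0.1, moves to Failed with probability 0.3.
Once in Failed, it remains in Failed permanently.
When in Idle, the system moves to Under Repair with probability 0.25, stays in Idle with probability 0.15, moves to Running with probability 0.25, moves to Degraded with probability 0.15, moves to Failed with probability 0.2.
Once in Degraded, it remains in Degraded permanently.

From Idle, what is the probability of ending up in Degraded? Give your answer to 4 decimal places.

0.3246

Let h(s) be the probability of absorption at Degraded starting from transient state s. Then h(Degraded) = 1 and h(Failed) = 0. By first-step analysis:
h(Running) = 0.25·h(Running) + 0.2·h(Under Repair) + 0.4·0 + 0.05·h(Idle) + 0.1·1
h(Under Repair) = 0.1·h(Running) + 0.2·h(Under Repair) + 0.3·0 + 0.3·h(Idle) + 0.1·1
h(Idle) = 0.25·h(Running) + 0.25·h(Under Repair) + 0.2·0 + 0.15·h(Idle) + 0.15·1
Solving: h(Running) = 0.2284, h(Under Repair) = 0.2753, h(Idle) = 0.3246.
Starting from Idle, the probability is 0.3246.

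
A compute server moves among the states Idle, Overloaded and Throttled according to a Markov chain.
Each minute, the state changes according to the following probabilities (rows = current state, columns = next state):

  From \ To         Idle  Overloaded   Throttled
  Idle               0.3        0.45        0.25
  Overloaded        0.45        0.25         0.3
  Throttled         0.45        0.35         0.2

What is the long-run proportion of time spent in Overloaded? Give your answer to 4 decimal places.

0.3538

Let the stationary distribution be π with π = πP and π_1 + π_2 + π_3 = 1.
π_1 = 0.3·π_1 + 0.45·π_2 + 0.45·π_3
π_2 = 0.45·π_1 + 0.25·π_2 + 0.35·π_3
Solving with the normalization constraint gives π = (0.3913, 0.3538, 0.2549).
So the stationary probability of Overloaded is 0.3538.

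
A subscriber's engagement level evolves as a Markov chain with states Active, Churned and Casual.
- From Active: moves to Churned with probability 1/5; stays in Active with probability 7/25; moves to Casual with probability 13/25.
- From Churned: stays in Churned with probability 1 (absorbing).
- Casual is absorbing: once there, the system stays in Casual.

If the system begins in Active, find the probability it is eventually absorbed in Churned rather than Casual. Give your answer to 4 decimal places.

Let h(s) be the probability of absorption at Churned starting from transient state s. Then h(Churned) = 1 and h(Casual) = 0. By first-step analysis:
h(Active) = 0.28·h(Active) + 0.2·1 + 0.52·0
Solving: h(Active) = 0.2778.
Starting from Active, the probability is 0.2778.

0.2778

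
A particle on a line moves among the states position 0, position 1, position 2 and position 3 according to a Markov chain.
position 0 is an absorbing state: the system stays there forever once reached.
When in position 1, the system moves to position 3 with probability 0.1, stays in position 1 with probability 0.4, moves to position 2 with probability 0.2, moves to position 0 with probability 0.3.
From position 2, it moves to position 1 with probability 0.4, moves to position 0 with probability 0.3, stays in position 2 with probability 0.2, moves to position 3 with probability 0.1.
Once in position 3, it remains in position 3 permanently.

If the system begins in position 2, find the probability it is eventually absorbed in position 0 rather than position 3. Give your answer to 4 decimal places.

0.7500

Let h(s) be the probability of absorption at position 0 starting from transient state s. Then h(position 0) = 1 and h(position 3) = 0. By first-step analysis:
h(position 1) = 0.3·1 + 0.4·h(position 1) + 0.2·h(position 2) + 0.1·0
h(position 2) = 0.3·1 + 0.4·h(position 1) + 0.2·h(position 2) + 0.1·0
Solving: h(position 1) = 0.7500, h(position 2) = 0.7500.
Starting from position 2, the probability is 0.7500.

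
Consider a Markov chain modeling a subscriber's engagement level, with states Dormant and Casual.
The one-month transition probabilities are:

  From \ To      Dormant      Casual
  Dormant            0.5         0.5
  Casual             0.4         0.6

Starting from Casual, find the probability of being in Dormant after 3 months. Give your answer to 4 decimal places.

Propagate the distribution vector 3 months from Casual.
After 0 months: (0.0000, 1.0000)
After 1 month: (0.4000, 0.6000)
After 2 months: (0.4400, 0.5600)
After 3 months: (0.4440, 0.5560)
P(in Dormant after 3 months) = 0.4440

0.4440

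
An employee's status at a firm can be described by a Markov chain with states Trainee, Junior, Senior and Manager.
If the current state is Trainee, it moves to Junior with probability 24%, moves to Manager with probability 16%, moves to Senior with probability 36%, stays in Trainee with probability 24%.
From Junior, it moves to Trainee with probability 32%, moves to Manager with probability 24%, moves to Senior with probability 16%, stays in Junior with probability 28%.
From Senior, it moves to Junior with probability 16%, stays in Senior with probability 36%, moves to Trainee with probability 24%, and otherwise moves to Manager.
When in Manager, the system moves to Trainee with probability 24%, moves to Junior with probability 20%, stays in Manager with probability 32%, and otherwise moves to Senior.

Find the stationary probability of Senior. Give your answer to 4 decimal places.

0.2882

Let the stationary distribution be π with π = πP and π_1 + π_2 + π_3 + π_4 = 1.
π_1 = 0.24·π_1 + 0.32·π_2 + 0.24·π_3 + 0.24·π_4
π_2 = 0.24·π_1 + 0.28·π_2 + 0.16·π_3 + 0.2·π_4
π_3 = 0.36·π_1 + 0.16·π_2 + 0.36·π_3 + 0.24·π_4
Solving with the normalization constraint gives π = (0.2573, 0.2160, 0.2882, 0.2385).
So the stationary probability of Senior is 0.2882.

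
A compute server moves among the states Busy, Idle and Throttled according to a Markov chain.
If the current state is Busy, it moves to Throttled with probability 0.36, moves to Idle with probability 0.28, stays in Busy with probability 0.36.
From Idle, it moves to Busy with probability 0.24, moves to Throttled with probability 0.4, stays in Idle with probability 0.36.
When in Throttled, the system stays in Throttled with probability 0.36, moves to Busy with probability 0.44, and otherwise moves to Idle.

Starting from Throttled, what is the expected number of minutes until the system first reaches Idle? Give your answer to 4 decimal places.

4.2994

Let t(s) be the expected number of minutes to first reach Idle from state s, with t(Idle) = 0. Conditioning on the first minute:
t(Busy) = 1 + 0.36·t(Busy) + 0.36·t(Throttled)
t(Throttled) = 1 + 0.44·t(Busy) + 0.36·t(Throttled)
Solving: t(Busy) = 3.9809, t(Throttled) = 4.2994.
Expected minutes from Throttled to Idle: 4.2994.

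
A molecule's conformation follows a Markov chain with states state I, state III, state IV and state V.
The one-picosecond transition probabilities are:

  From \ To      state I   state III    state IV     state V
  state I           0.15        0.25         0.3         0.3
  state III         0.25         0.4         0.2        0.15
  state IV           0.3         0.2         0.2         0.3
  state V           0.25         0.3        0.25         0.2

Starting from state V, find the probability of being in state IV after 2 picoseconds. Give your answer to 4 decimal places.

0.2350

Propagate the distribution vector 2 picoseconds from state V.
After 0 picoseconds: (0.0000, 0.0000, 0.0000, 1.0000)
After 1 picosecond: (0.2500, 0.3000, 0.2500, 0.2000)
After 2 picoseconds: (0.2375, 0.2925, 0.2350, 0.2350)
P(in state IV after 2 picoseconds) = 0.2350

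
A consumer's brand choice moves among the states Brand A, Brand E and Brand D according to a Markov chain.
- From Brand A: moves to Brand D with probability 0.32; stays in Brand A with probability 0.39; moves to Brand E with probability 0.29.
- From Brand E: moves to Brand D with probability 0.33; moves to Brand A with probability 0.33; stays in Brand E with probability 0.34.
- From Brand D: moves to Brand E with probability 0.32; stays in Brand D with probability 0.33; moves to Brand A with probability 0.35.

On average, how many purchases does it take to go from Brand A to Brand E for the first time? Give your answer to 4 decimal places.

3.3367

Let t(s) be the expected number of purchases to first reach Brand E from state s, with t(Brand E) = 0. Conditioning on the first purchase:
t(Brand A) = 1 + 0.39·t(Brand A) + 0.32·t(Brand D)
t(Brand D) = 1 + 0.35·t(Brand A) + 0.33·t(Brand D)
Solving: t(Brand A) = 3.3367, t(Brand D) = 3.2356.
Expected purchases from Brand A to Brand E: 3.3367.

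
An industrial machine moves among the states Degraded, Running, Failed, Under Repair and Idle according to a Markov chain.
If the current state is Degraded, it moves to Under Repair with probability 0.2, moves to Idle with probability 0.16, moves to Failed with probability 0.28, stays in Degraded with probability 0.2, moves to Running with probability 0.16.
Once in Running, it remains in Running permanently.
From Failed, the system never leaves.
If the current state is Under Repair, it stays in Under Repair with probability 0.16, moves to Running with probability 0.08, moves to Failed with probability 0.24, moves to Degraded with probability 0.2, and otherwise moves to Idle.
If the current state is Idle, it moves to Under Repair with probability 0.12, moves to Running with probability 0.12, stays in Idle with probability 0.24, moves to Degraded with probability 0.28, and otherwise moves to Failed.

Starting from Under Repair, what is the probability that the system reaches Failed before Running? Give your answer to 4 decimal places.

0.6969

Let h(s) be the probability of absorption at Failed starting from transient state s. Then h(Failed) = 1 and h(Running) = 0. By first-step analysis:
h(Degraded) = 0.2·h(Degraded) + 0.16·0 + 0.28·1 + 0.2·h(Under Repair) + 0.16·h(Idle)
h(Under Repair) = 0.2·h(Degraded) + 0.08·0 + 0.24·1 + 0.16·h(Under Repair) + 0.32·h(Idle)
h(Idle) = 0.28·h(Degraded) + 0.12·0 + 0.24·1 + 0.12·h(Under Repair) + 0.24·h(Idle)
Solving: h(Degraded) = 0.6579, h(Under Repair) = 0.6969, h(Idle) = 0.6682.
Starting from Under Repair, the probability is 0.6969.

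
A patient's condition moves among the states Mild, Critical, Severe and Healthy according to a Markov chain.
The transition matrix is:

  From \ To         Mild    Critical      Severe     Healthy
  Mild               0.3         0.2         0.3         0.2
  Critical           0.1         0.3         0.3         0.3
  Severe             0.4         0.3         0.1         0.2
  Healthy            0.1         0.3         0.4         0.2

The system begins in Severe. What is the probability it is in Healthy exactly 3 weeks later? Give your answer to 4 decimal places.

Propagate the distribution vector 3 weeks from Severe.
After 0 weeks: (0.0000, 0.0000, 1.0000, 0.0000)
After 1 week: (0.4000, 0.3000, 0.1000, 0.2000)
After 2 weeks: (0.2100, 0.2600, 0.3000, 0.2300)
After 3 weeks: (0.2320, 0.2790, 0.2630, 0.2260)
P(in Healthy after 3 weeks) = 0.2260

0.2260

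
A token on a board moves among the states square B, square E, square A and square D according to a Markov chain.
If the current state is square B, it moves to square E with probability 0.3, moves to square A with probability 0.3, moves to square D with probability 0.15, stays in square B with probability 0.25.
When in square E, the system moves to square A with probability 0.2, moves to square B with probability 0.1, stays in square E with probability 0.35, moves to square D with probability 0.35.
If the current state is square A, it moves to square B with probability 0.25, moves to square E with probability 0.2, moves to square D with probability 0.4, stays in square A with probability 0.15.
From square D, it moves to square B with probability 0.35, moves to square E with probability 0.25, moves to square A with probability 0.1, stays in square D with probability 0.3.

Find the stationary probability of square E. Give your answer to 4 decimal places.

0.2807

Let the stationary distribution be π with π = πP and π_1 + π_2 + π_3 + π_4 = 1.
π_1 = 0.25·π_1 + 0.1·π_2 + 0.25·π_3 + 0.35·π_4
π_2 = 0.3·π_1 + 0.35·π_2 + 0.2·π_3 + 0.25·π_4
π_3 = 0.3·π_1 + 0.2·π_2 + 0.15·π_3 + 0.1·π_4
Solving with the normalization constraint gives π = (0.2376, 0.2807, 0.1848, 0.2969).
So the stationary probability of square E is 0.2807.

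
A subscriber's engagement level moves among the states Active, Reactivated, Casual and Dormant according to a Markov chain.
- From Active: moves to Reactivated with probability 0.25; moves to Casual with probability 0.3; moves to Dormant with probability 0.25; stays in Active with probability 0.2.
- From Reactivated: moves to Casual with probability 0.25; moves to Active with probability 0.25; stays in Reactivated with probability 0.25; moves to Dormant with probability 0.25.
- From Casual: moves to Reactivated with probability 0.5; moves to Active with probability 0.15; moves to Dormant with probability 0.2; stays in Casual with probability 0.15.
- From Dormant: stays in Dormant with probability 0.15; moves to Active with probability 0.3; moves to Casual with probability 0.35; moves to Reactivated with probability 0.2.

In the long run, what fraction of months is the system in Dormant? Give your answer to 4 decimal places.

0.2156

Let the stationary distribution be π with π = πP and π_1 + π_2 + π_3 + π_4 = 1.
π_1 = 0.2·π_1 + 0.25·π_2 + 0.15·π_3 + 0.3·π_4
π_2 = 0.25·π_1 + 0.25·π_2 + 0.5·π_3 + 0.2·π_4
π_3 = 0.3·π_1 + 0.25·π_2 + 0.15·π_3 + 0.35·π_4
Solving with the normalization constraint gives π = (0.2239, 0.3035, 0.2570, 0.2156).
So the stationary probability of Dormant is 0.2156.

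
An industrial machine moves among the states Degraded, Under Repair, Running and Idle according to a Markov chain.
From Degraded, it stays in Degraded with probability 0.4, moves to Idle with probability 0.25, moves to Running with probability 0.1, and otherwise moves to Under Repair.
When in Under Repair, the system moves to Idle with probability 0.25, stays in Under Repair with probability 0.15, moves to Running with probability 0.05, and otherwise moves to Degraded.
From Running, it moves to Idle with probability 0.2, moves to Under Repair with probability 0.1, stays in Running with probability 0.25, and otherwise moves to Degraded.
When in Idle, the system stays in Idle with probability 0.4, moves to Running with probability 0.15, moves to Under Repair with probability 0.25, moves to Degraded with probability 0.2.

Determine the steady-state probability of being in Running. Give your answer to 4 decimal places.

Let the stationary distribution be π with π = πP and π_1 + π_2 + π_3 + π_4 = 1.
π_1 = 0.4·π_1 + 0.55·π_2 + 0.45·π_3 + 0.2·π_4
π_2 = 0.25·π_1 + 0.15·π_2 + 0.1·π_3 + 0.25·π_4
π_3 = 0.1·π_1 + 0.05·π_2 + 0.25·π_3 + 0.15·π_4
Solving with the normalization constraint gives π = (0.3803, 0.2106, 0.1221, 0.2869).
So the stationary probability of Running is 0.1221.

0.1221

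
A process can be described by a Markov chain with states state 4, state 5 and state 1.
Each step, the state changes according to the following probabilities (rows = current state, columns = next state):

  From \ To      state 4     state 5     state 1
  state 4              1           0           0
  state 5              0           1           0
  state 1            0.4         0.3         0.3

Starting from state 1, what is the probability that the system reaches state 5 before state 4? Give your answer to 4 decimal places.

0.4286

Let h(s) be the probability of absorption at state 5 starting from transient state s. Then h(state 5) = 1 and h(state 4) = 0. By first-step analysis:
h(state 1) = 0.4·0 + 0.3·1 + 0.3·h(state 1)
Solving: h(state 1) = 0.4286.
Starting from state 1, the probability is 0.4286.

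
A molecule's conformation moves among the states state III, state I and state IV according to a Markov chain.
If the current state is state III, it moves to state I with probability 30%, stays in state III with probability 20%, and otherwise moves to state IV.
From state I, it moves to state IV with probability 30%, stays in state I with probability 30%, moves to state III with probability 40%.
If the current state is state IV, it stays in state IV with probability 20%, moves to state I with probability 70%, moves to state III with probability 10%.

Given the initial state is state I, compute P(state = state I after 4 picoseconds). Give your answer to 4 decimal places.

0.4244

Propagate the distribution vector 4 picoseconds from state I.
After 0 picoseconds: (0.0000, 1.0000, 0.0000)
After 1 picosecond: (0.4000, 0.3000, 0.3000)
After 2 picoseconds: (0.2300, 0.4200, 0.3500)
After 3 picoseconds: (0.2490, 0.4400, 0.3110)
After 4 picoseconds: (0.2569, 0.4244, 0.3187)
P(in state I after 4 picoseconds) = 0.4244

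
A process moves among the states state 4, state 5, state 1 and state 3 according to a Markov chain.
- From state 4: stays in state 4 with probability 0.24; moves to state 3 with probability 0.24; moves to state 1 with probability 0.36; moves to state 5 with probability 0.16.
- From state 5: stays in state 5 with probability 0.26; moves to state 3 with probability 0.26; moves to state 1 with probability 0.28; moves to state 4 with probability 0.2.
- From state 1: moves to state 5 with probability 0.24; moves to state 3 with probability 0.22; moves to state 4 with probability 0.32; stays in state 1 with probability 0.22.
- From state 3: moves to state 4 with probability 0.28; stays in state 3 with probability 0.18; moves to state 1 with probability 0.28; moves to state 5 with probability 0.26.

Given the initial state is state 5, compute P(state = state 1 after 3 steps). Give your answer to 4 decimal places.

Propagate the distribution vector 3 steps from state 5.
After 0 steps: (0.0000, 1.0000, 0.0000, 0.0000)
After 1 step: (0.2000, 0.2600, 0.2800, 0.2600)
After 2 steps: (0.2624, 0.2344, 0.2792, 0.2240)
After 3 steps: (0.2619, 0.2282, 0.2842, 0.2257)
P(in state 1 after 3 steps) = 0.2842

0.2842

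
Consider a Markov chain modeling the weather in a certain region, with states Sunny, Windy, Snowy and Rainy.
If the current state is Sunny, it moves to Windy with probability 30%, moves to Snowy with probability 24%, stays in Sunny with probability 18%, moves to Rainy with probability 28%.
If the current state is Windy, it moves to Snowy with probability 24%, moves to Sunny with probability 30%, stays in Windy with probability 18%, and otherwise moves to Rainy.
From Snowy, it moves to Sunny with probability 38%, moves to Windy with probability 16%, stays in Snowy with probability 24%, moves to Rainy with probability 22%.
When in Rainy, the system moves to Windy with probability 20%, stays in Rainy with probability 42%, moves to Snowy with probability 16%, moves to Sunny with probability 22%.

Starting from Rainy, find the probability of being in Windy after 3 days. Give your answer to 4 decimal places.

0.2128

Propagate the distribution vector 3 days from Rainy.
After 0 days: (0.0000, 0.0000, 0.0000, 1.0000)
After 1 day: (0.2200, 0.2000, 0.1600, 0.4200)
After 2 days: (0.2528, 0.2116, 0.2064, 0.3292)
After 3 days: (0.2598, 0.2128, 0.2137, 0.3137)
P(in Windy after 3 days) = 0.2128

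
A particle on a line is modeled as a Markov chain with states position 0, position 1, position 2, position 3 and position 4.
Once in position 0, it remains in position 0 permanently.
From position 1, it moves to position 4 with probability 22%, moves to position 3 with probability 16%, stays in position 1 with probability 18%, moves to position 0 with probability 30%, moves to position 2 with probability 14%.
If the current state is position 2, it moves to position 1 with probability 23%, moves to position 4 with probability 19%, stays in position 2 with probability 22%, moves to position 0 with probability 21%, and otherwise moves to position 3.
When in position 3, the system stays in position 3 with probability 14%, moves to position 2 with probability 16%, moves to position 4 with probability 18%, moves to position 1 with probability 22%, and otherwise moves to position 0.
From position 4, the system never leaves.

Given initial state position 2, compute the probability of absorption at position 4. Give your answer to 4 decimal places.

Let h(s) be the probability of absorption at position 4 starting from transient state s. Then h(position 4) = 1 and h(position 0) = 0. By first-step analysis:
h(position 1) = 0.3·0 + 0.18·h(position 1) + 0.14·h(position 2) + 0.16·h(position 3) + 0.22·1
h(position 2) = 0.21·0 + 0.23·h(position 1) + 0.22·h(position 2) + 0.15·h(position 3) + 0.19·1
h(position 3) = 0.3·0 + 0.22·h(position 1) + 0.16·h(position 2) + 0.14·h(position 3) + 0.18·1
Solving: h(position 1) = 0.4224, h(position 2) = 0.4451, h(position 3) = 0.4002.
Starting from position 2, the probability is 0.4451.

0.4451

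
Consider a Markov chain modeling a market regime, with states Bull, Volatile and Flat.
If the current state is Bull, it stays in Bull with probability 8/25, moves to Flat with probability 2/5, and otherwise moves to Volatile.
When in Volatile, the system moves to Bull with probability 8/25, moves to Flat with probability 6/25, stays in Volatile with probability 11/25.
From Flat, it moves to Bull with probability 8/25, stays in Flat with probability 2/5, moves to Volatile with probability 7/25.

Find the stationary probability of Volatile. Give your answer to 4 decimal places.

Let the stationary distribution be π with π = πP and π_1 + π_2 + π_3 = 1.
π_1 = 0.32·π_1 + 0.32·π_2 + 0.32·π_3
π_2 = 0.28·π_1 + 0.44·π_2 + 0.28·π_3
Solving with the normalization constraint gives π = (0.3200, 0.3333, 0.3467).
So the stationary probability of Volatile is 0.3333.

0.3333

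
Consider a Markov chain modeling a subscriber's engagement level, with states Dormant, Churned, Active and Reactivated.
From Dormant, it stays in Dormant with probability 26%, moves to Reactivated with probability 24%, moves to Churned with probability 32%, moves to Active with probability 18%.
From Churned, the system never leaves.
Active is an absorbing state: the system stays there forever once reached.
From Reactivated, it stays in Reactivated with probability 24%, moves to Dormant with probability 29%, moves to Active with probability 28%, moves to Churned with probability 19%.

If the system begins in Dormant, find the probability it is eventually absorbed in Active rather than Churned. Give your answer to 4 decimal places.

Let h(s) be the probability of absorption at Active starting from transient state s. Then h(Active) = 1 and h(Churned) = 0. By first-step analysis:
h(Dormant) = 0.26·h(Dormant) + 0.32·0 + 0.18·1 + 0.24·h(Reactivated)
h(Reactivated) = 0.29·h(Dormant) + 0.19·0 + 0.28·1 + 0.24·h(Reactivated)
Solving: h(Dormant) = 0.4140, h(Reactivated) = 0.5264.
Starting from Dormant, the probability is 0.4140.

0.4140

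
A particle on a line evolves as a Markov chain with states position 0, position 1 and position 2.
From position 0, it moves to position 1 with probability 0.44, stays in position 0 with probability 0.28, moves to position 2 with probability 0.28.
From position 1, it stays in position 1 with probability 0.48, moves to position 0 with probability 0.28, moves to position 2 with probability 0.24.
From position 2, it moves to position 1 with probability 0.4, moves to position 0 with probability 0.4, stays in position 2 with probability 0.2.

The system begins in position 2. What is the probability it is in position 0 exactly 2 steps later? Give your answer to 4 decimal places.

0.3040

Sum over the intermediate state after 1 step:
P = P(position 2→position 0)·P(position 0→position 0) + P(position 2→position 1)·P(position 1→position 0) + P(position 2→position 2)·P(position 2→position 0)
  = 0.4×0.28 + 0.4×0.28 + 0.2×0.4
  = 0.1120 + 0.1120 + 0.0800 = 0.3040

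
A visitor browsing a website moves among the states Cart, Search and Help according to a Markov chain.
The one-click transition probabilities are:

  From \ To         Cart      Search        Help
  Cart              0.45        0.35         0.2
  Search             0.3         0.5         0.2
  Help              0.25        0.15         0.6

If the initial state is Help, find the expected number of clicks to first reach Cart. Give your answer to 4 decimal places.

3.8235

Let t(s) be the expected number of clicks to first reach Cart from state s, with t(Cart) = 0. Conditioning on the first click:
t(Search) = 1 + 0.5·t(Search) + 0.2·t(Help)
t(Help) = 1 + 0.15·t(Search) + 0.6·t(Help)
Solving: t(Search) = 3.5294, t(Help) = 3.8235.
Expected clicks from Help to Cart: 3.8235.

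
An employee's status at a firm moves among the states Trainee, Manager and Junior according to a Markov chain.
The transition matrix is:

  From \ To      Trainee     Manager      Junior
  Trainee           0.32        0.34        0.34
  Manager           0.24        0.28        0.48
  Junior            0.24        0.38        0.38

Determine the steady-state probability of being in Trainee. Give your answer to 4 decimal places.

Let the stationary distribution be π with π = πP and π_1 + π_2 + π_3 = 1.
π_1 = 0.32·π_1 + 0.24·π_2 + 0.24·π_3
π_2 = 0.34·π_1 + 0.28·π_2 + 0.38·π_3
Solving with the normalization constraint gives π = (0.2609, 0.3360, 0.4032).
So the stationary probability of Trainee is 0.2609.

0.2609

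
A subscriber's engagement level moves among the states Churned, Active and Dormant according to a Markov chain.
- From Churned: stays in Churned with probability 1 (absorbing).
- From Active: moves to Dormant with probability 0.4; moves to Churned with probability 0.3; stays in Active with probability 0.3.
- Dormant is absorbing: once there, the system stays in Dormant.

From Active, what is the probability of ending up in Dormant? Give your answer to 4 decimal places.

Let h(s) be the probability of absorption at Dormant starting from transient state s. Then h(Dormant) = 1 and h(Churned) = 0. By first-step analysis:
h(Active) = 0.3·0 + 0.3·h(Active) + 0.4·1
Solving: h(Active) = 0.5714.
Starting from Active, the probability is 0.5714.

0.5714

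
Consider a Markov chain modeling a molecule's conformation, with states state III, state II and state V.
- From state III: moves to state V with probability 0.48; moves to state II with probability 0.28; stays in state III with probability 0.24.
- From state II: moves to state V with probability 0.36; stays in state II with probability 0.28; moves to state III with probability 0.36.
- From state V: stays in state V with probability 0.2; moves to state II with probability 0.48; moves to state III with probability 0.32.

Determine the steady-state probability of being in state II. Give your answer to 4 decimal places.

0.3485

Let the stationary distribution be π with π = πP and π_1 + π_2 + π_3 = 1.
π_1 = 0.24·π_1 + 0.36·π_2 + 0.32·π_3
π_2 = 0.28·π_1 + 0.28·π_2 + 0.48·π_3
Solving with the normalization constraint gives π = (0.3092, 0.3485, 0.3423).
So the stationary probability of state II is 0.3485.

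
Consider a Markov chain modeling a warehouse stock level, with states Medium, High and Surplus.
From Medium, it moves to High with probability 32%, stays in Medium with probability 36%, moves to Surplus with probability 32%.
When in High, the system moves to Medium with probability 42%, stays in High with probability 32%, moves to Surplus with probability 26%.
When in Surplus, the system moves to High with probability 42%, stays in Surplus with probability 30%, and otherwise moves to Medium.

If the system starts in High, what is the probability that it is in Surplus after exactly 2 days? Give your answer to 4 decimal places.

Sum over the intermediate state after 1 day:
P = P(High→Medium)·P(Medium→Surplus) + P(High→High)·P(High→Surplus) + P(High→Surplus)·P(Surplus→Surplus)
  = 0.42×0.32 + 0.32×0.26 + 0.26×0.3
  = 0.1344 + 0.0832 + 0.0780 = 0.2956

0.2956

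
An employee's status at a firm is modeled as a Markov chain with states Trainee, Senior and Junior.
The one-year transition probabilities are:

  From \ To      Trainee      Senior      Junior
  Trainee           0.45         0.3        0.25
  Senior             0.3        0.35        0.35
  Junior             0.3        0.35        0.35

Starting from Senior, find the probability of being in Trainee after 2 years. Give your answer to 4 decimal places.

0.3450

Sum over the intermediate state after 1 year:
P = P(Senior→Trainee)·P(Trainee→Trainee) + P(Senior→Senior)·P(Senior→Trainee) + P(Senior→Junior)·P(Junior→Trainee)
  = 0.3×0.45 + 0.35×0.3 + 0.35×0.3
  = 0.1350 + 0.1050 + 0.1050 = 0.3450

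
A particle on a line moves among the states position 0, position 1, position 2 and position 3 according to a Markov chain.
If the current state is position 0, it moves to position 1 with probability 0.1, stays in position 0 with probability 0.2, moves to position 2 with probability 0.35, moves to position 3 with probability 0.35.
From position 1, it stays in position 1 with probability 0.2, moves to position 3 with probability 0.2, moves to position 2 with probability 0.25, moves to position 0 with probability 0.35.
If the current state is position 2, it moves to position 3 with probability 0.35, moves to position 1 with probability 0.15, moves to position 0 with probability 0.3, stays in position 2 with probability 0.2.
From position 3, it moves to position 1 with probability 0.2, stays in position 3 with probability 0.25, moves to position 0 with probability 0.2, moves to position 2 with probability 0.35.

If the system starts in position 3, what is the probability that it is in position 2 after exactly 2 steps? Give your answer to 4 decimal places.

0.2775

Propagate the distribution vector 2 steps from position 3.
After 0 steps: (0.0000, 0.0000, 0.0000, 1.0000)
After 1 step: (0.2000, 0.2000, 0.3500, 0.2500)
After 2 steps: (0.2650, 0.1625, 0.2775, 0.2950)
P(in position 2 after 2 steps) = 0.2775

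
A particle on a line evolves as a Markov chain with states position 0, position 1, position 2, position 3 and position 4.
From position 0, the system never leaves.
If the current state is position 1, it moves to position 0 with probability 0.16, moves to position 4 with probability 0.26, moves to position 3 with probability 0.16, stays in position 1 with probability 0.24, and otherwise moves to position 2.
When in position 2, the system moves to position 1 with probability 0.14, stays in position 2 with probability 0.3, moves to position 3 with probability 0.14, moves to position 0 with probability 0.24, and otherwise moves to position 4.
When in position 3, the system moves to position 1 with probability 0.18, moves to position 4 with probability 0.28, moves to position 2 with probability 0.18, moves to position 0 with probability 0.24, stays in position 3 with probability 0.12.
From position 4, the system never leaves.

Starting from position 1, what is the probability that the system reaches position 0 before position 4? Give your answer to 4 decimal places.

0.4330

Let h(s) be the probability of absorption at position 0 starting from transient state s. Then h(position 0) = 1 and h(position 4) = 0. By first-step analysis:
h(position 1) = 0.16·1 + 0.24·h(position 1) + 0.18·h(position 2) + 0.16·h(position 3) + 0.26·0
h(position 2) = 0.24·1 + 0.14·h(position 1) + 0.3·h(position 2) + 0.14·h(position 3) + 0.18·0
h(position 3) = 0.24·1 + 0.18·h(position 1) + 0.18·h(position 2) + 0.12·h(position 3) + 0.28·0
Solving: h(position 1) = 0.4330, h(position 2) = 0.5231, h(position 3) = 0.4683.
Starting from position 1, the probability is 0.4330.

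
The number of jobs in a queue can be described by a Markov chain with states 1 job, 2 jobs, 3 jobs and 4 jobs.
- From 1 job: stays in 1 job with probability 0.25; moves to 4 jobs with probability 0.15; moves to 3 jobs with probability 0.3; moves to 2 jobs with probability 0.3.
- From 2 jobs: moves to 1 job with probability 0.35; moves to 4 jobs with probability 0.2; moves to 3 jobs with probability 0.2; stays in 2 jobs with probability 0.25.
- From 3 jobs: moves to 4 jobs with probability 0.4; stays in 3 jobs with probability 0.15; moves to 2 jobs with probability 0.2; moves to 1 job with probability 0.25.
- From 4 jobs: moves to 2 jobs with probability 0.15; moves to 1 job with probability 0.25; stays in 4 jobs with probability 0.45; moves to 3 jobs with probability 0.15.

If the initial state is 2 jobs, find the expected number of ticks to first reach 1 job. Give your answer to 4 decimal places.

3.3212

Let t(s) be the expected number of ticks to first reach 1 job from state s, with t(1 job) = 0. Conditioning on the first tick:
t(2 jobs) = 1 + 0.25·t(2 jobs) + 0.2·t(3 jobs) + 0.2·t(4 jobs)
t(3 jobs) = 1 + 0.2·t(2 jobs) + 0.15·t(3 jobs) + 0.4·t(4 jobs)
t(4 jobs) = 1 + 0.15·t(2 jobs) + 0.15·t(3 jobs) + 0.45·t(4 jobs)
Solving: t(2 jobs) = 3.3212, t(3 jobs) = 3.7168, t(4 jobs) = 3.7376.
Expected ticks from 2 jobs to 1 job: 3.3212.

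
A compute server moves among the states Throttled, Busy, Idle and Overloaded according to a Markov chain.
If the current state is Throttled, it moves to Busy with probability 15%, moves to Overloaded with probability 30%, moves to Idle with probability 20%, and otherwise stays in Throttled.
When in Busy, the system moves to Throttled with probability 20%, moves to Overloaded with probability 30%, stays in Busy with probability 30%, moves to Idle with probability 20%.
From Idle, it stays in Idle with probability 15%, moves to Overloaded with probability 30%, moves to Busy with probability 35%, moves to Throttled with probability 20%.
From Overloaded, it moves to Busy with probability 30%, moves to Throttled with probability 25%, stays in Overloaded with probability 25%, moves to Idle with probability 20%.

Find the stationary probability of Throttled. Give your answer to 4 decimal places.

Let the stationary distribution be π with π = πP and π_1 + π_2 + π_3 + π_4 = 1.
π_1 = 0.35·π_1 + 0.2·π_2 + 0.2·π_3 + 0.25·π_4
π_2 = 0.15·π_1 + 0.3·π_2 + 0.35·π_3 + 0.3·π_4
π_3 = 0.2·π_1 + 0.2·π_2 + 0.15·π_3 + 0.2·π_4
Solving with the normalization constraint gives π = (0.2521, 0.2717, 0.1905, 0.2857).
So the stationary probability of Throttled is 0.2521.

0.2521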